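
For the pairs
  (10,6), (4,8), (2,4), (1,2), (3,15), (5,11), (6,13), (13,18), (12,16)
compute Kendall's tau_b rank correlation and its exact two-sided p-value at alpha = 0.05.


Step 1: Enumerate the 36 unordered pairs (i,j) with i<j and classify each by sign(x_j-x_i) * sign(y_j-y_i).
  (1,2):dx=-6,dy=+2->D; (1,3):dx=-8,dy=-2->C; (1,4):dx=-9,dy=-4->C; (1,5):dx=-7,dy=+9->D
  (1,6):dx=-5,dy=+5->D; (1,7):dx=-4,dy=+7->D; (1,8):dx=+3,dy=+12->C; (1,9):dx=+2,dy=+10->C
  (2,3):dx=-2,dy=-4->C; (2,4):dx=-3,dy=-6->C; (2,5):dx=-1,dy=+7->D; (2,6):dx=+1,dy=+3->C
  (2,7):dx=+2,dy=+5->C; (2,8):dx=+9,dy=+10->C; (2,9):dx=+8,dy=+8->C; (3,4):dx=-1,dy=-2->C
  (3,5):dx=+1,dy=+11->C; (3,6):dx=+3,dy=+7->C; (3,7):dx=+4,dy=+9->C; (3,8):dx=+11,dy=+14->C
  (3,9):dx=+10,dy=+12->C; (4,5):dx=+2,dy=+13->C; (4,6):dx=+4,dy=+9->C; (4,7):dx=+5,dy=+11->C
  (4,8):dx=+12,dy=+16->C; (4,9):dx=+11,dy=+14->C; (5,6):dx=+2,dy=-4->D; (5,7):dx=+3,dy=-2->D
  (5,8):dx=+10,dy=+3->C; (5,9):dx=+9,dy=+1->C; (6,7):dx=+1,dy=+2->C; (6,8):dx=+8,dy=+7->C
  (6,9):dx=+7,dy=+5->C; (7,8):dx=+7,dy=+5->C; (7,9):dx=+6,dy=+3->C; (8,9):dx=-1,dy=-2->C
Step 2: C = 29, D = 7, total pairs = 36.
Step 3: tau = (C - D)/(n(n-1)/2) = (29 - 7)/36 = 0.611111.
Step 4: Exact two-sided p-value (enumerate n! = 362880 permutations of y under H0): p = 0.024741.
Step 5: alpha = 0.05. reject H0.

tau_b = 0.6111 (C=29, D=7), p = 0.024741, reject H0.


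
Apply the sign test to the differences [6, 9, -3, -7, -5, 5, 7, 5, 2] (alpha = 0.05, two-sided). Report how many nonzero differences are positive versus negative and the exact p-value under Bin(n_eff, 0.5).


Step 1: Discard zero differences. Original n = 9; n_eff = number of nonzero differences = 9.
Nonzero differences (with sign): +6, +9, -3, -7, -5, +5, +7, +5, +2
Step 2: Count signs: positive = 6, negative = 3.
Step 3: Under H0: P(positive) = 0.5, so the number of positives S ~ Bin(9, 0.5).
Step 4: Two-sided exact p-value = sum of Bin(9,0.5) probabilities at or below the observed probability = 0.507812.
Step 5: alpha = 0.05. fail to reject H0.

n_eff = 9, pos = 6, neg = 3, p = 0.507812, fail to reject H0.


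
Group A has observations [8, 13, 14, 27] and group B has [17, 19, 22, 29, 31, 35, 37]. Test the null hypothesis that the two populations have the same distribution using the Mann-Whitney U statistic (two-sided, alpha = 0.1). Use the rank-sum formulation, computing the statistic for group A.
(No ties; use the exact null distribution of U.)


Step 1: Combine and sort all 11 observations; assign midranks.
sorted (value, group): (8,X), (13,X), (14,X), (17,Y), (19,Y), (22,Y), (27,X), (29,Y), (31,Y), (35,Y), (37,Y)
ranks: 8->1, 13->2, 14->3, 17->4, 19->5, 22->6, 27->7, 29->8, 31->9, 35->10, 37->11
Step 2: Rank sum for X: R1 = 1 + 2 + 3 + 7 = 13.
Step 3: U_X = R1 - n1(n1+1)/2 = 13 - 4*5/2 = 13 - 10 = 3.
       U_Y = n1*n2 - U_X = 28 - 3 = 25.
Step 4: No ties, so the exact null distribution of U (based on enumerating the C(11,4) = 330 equally likely rank assignments) gives the two-sided p-value.
Step 5: p-value = 0.042424; compare to alpha = 0.1. reject H0.

U_X = 3, p = 0.042424, reject H0 at alpha = 0.1.


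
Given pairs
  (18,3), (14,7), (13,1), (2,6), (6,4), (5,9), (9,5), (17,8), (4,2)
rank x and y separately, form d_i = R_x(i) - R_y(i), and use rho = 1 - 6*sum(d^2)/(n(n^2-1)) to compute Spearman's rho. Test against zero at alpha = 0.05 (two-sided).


Step 1: Rank x and y separately (midranks; no ties here).
rank(x): 18->9, 14->7, 13->6, 2->1, 6->4, 5->3, 9->5, 17->8, 4->2
rank(y): 3->3, 7->7, 1->1, 6->6, 4->4, 9->9, 5->5, 8->8, 2->2
Step 2: d_i = R_x(i) - R_y(i); compute d_i^2.
  (9-3)^2=36, (7-7)^2=0, (6-1)^2=25, (1-6)^2=25, (4-4)^2=0, (3-9)^2=36, (5-5)^2=0, (8-8)^2=0, (2-2)^2=0
sum(d^2) = 122.
Step 3: rho = 1 - 6*122 / (9*(9^2 - 1)) = 1 - 732/720 = -0.016667.
Step 4: Under H0, t = rho * sqrt((n-2)/(1-rho^2)) = -0.0441 ~ t(7).
Step 5: Two-sided p-value from the t-distribution with 7 df = 0.966055.
Step 6: alpha = 0.05. fail to reject H0.

rho = -0.0167, p = 0.966055, fail to reject H0 at alpha = 0.05.


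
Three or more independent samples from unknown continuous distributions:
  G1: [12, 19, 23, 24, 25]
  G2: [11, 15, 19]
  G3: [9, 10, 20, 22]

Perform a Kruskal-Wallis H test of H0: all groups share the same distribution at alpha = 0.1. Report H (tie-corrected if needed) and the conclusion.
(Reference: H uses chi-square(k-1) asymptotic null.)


Step 1: Combine all N = 12 observations and assign midranks.
sorted (value, group, rank): (9,G3,1), (10,G3,2), (11,G2,3), (12,G1,4), (15,G2,5), (19,G1,6.5), (19,G2,6.5), (20,G3,8), (22,G3,9), (23,G1,10), (24,G1,11), (25,G1,12)
Step 2: Sum ranks within each group.
R_1 = 43.5 (n_1 = 5)
R_2 = 14.5 (n_2 = 3)
R_3 = 20 (n_3 = 4)
Step 3: H = 12/(N(N+1)) * sum(R_i^2/n_i) - 3(N+1)
     = 12/(12*13) * (43.5^2/5 + 14.5^2/3 + 20^2/4) - 3*13
     = 0.076923 * 548.533 - 39
     = 3.194872.
Step 4: Ties present; correction factor C = 1 - 6/(12^3 - 12) = 0.996503. Corrected H = 3.194872 / 0.996503 = 3.206082.
Step 5: Under H0, H ~ chi^2(2); p-value = 0.201283.
Step 6: alpha = 0.1. fail to reject H0.

H = 3.2061, df = 2, p = 0.201283, fail to reject H0.


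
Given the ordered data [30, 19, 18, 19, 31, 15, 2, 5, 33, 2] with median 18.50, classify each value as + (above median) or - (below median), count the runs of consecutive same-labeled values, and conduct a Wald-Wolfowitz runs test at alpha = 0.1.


Step 1: Compute median = 18.50; label A = above, B = below.
Labels in order: AABAABBBAB  (n_A = 5, n_B = 5)
Step 2: Count runs R = 6.
Step 3: Under H0 (random ordering), E[R] = 2*n_A*n_B/(n_A+n_B) + 1 = 2*5*5/10 + 1 = 6.0000.
        Var[R] = 2*n_A*n_B*(2*n_A*n_B - n_A - n_B) / ((n_A+n_B)^2 * (n_A+n_B-1)) = 2000/900 = 2.2222.
        SD[R] = 1.4907.
Step 4: R = E[R], so z = 0 with no continuity correction.
Step 5: Two-sided p-value via normal approximation = 2*(1 - Phi(|z|)) = 1.000000.
Step 6: alpha = 0.1. fail to reject H0.

R = 6, z = 0.0000, p = 1.000000, fail to reject H0.


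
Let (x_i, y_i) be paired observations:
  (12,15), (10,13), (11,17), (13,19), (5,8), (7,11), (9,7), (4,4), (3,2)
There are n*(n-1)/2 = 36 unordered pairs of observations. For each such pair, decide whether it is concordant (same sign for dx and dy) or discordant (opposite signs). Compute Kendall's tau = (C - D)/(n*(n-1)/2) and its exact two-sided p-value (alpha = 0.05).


Step 1: Enumerate the 36 unordered pairs (i,j) with i<j and classify each by sign(x_j-x_i) * sign(y_j-y_i).
  (1,2):dx=-2,dy=-2->C; (1,3):dx=-1,dy=+2->D; (1,4):dx=+1,dy=+4->C; (1,5):dx=-7,dy=-7->C
  (1,6):dx=-5,dy=-4->C; (1,7):dx=-3,dy=-8->C; (1,8):dx=-8,dy=-11->C; (1,9):dx=-9,dy=-13->C
  (2,3):dx=+1,dy=+4->C; (2,4):dx=+3,dy=+6->C; (2,5):dx=-5,dy=-5->C; (2,6):dx=-3,dy=-2->C
  (2,7):dx=-1,dy=-6->C; (2,8):dx=-6,dy=-9->C; (2,9):dx=-7,dy=-11->C; (3,4):dx=+2,dy=+2->C
  (3,5):dx=-6,dy=-9->C; (3,6):dx=-4,dy=-6->C; (3,7):dx=-2,dy=-10->C; (3,8):dx=-7,dy=-13->C
  (3,9):dx=-8,dy=-15->C; (4,5):dx=-8,dy=-11->C; (4,6):dx=-6,dy=-8->C; (4,7):dx=-4,dy=-12->C
  (4,8):dx=-9,dy=-15->C; (4,9):dx=-10,dy=-17->C; (5,6):dx=+2,dy=+3->C; (5,7):dx=+4,dy=-1->D
  (5,8):dx=-1,dy=-4->C; (5,9):dx=-2,dy=-6->C; (6,7):dx=+2,dy=-4->D; (6,8):dx=-3,dy=-7->C
  (6,9):dx=-4,dy=-9->C; (7,8):dx=-5,dy=-3->C; (7,9):dx=-6,dy=-5->C; (8,9):dx=-1,dy=-2->C
Step 2: C = 33, D = 3, total pairs = 36.
Step 3: tau = (C - D)/(n(n-1)/2) = (33 - 3)/36 = 0.833333.
Step 4: Exact two-sided p-value (enumerate n! = 362880 permutations of y under H0): p = 0.000854.
Step 5: alpha = 0.05. reject H0.

tau_b = 0.8333 (C=33, D=3), p = 0.000854, reject H0.


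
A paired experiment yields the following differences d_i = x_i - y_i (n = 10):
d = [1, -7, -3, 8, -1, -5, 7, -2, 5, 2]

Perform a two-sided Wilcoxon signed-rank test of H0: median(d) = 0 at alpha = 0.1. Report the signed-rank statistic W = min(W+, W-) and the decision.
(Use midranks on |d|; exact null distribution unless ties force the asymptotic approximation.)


Step 1: Drop any zero differences (none here) and take |d_i|.
|d| = [1, 7, 3, 8, 1, 5, 7, 2, 5, 2]
Step 2: Midrank |d_i| (ties get averaged ranks).
ranks: |1|->1.5, |7|->8.5, |3|->5, |8|->10, |1|->1.5, |5|->6.5, |7|->8.5, |2|->3.5, |5|->6.5, |2|->3.5
Step 3: Attach original signs; sum ranks with positive sign and with negative sign.
W+ = 1.5 + 10 + 8.5 + 6.5 + 3.5 = 30
W- = 8.5 + 5 + 1.5 + 6.5 + 3.5 = 25
(Check: W+ + W- = 55 should equal n(n+1)/2 = 55.)
Step 4: Test statistic W = min(W+, W-) = 25.
Step 5: Ties in |d|, so use the tie-corrected normal approximation.
        E[W] = n(n+1)/4 = 10*11/4 = 27.5.
        Tie groups: |d|=1 (t=2), |d|=2 (t=2), |d|=5 (t=2), |d|=7 (t=2); sum(t^3 - t) = 24.
        Var[W] = n(n+1)(2n+1)/24 - sum(t^3-t)/48 = 2310/24 - 24/48 = 95.75.
        z = (W - E[W]) / sqrt(Var[W]) = (25 - 27.5) / 9.7852 = -0.2555.
        Two-sided p = 2*Phi(z) = 0.798346.
Step 6: alpha = 0.1. fail to reject H0.

W+ = 30, W- = 25, W = min = 25, p = 0.798346, fail to reject H0.


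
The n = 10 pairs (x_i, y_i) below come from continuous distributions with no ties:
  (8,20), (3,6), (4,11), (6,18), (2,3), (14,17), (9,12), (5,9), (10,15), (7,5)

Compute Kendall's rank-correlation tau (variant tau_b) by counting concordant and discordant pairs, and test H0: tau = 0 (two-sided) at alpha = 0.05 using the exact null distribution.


Step 1: Enumerate the 45 unordered pairs (i,j) with i<j and classify each by sign(x_j-x_i) * sign(y_j-y_i).
  (1,2):dx=-5,dy=-14->C; (1,3):dx=-4,dy=-9->C; (1,4):dx=-2,dy=-2->C; (1,5):dx=-6,dy=-17->C
  (1,6):dx=+6,dy=-3->D; (1,7):dx=+1,dy=-8->D; (1,8):dx=-3,dy=-11->C; (1,9):dx=+2,dy=-5->D
  (1,10):dx=-1,dy=-15->C; (2,3):dx=+1,dy=+5->C; (2,4):dx=+3,dy=+12->C; (2,5):dx=-1,dy=-3->C
  (2,6):dx=+11,dy=+11->C; (2,7):dx=+6,dy=+6->C; (2,8):dx=+2,dy=+3->C; (2,9):dx=+7,dy=+9->C
  (2,10):dx=+4,dy=-1->D; (3,4):dx=+2,dy=+7->C; (3,5):dx=-2,dy=-8->C; (3,6):dx=+10,dy=+6->C
  (3,7):dx=+5,dy=+1->C; (3,8):dx=+1,dy=-2->D; (3,9):dx=+6,dy=+4->C; (3,10):dx=+3,dy=-6->D
  (4,5):dx=-4,dy=-15->C; (4,6):dx=+8,dy=-1->D; (4,7):dx=+3,dy=-6->D; (4,8):dx=-1,dy=-9->C
  (4,9):dx=+4,dy=-3->D; (4,10):dx=+1,dy=-13->D; (5,6):dx=+12,dy=+14->C; (5,7):dx=+7,dy=+9->C
  (5,8):dx=+3,dy=+6->C; (5,9):dx=+8,dy=+12->C; (5,10):dx=+5,dy=+2->C; (6,7):dx=-5,dy=-5->C
  (6,8):dx=-9,dy=-8->C; (6,9):dx=-4,dy=-2->C; (6,10):dx=-7,dy=-12->C; (7,8):dx=-4,dy=-3->C
  (7,9):dx=+1,dy=+3->C; (7,10):dx=-2,dy=-7->C; (8,9):dx=+5,dy=+6->C; (8,10):dx=+2,dy=-4->D
  (9,10):dx=-3,dy=-10->C
Step 2: C = 34, D = 11, total pairs = 45.
Step 3: tau = (C - D)/(n(n-1)/2) = (34 - 11)/45 = 0.511111.
Step 4: Exact two-sided p-value (enumerate n! = 3628800 permutations of y under H0): p = 0.046623.
Step 5: alpha = 0.05. reject H0.

tau_b = 0.5111 (C=34, D=11), p = 0.046623, reject H0.


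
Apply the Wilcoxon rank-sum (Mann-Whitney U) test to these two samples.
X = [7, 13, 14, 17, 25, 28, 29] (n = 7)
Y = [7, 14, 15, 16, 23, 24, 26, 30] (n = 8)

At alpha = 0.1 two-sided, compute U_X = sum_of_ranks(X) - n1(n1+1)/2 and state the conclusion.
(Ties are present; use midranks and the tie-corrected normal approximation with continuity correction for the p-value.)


Step 1: Combine and sort all 15 observations; assign midranks.
sorted (value, group): (7,X), (7,Y), (13,X), (14,X), (14,Y), (15,Y), (16,Y), (17,X), (23,Y), (24,Y), (25,X), (26,Y), (28,X), (29,X), (30,Y)
ranks: 7->1.5, 7->1.5, 13->3, 14->4.5, 14->4.5, 15->6, 16->7, 17->8, 23->9, 24->10, 25->11, 26->12, 28->13, 29->14, 30->15
Step 2: Rank sum for X: R1 = 1.5 + 3 + 4.5 + 8 + 11 + 13 + 14 = 55.
Step 3: U_X = R1 - n1(n1+1)/2 = 55 - 7*8/2 = 55 - 28 = 27.
       U_Y = n1*n2 - U_X = 56 - 27 = 29.
Step 4: Ties are present, so use the tie-corrected normal approximation (with continuity correction) for the p-value.
Step 5: p-value = 0.953775; compare to alpha = 0.1. fail to reject H0.

U_X = 27, p = 0.953775, fail to reject H0 at alpha = 0.1.


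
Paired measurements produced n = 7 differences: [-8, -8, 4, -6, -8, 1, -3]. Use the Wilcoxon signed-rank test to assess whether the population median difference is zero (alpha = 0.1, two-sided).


Step 1: Drop any zero differences (none here) and take |d_i|.
|d| = [8, 8, 4, 6, 8, 1, 3]
Step 2: Midrank |d_i| (ties get averaged ranks).
ranks: |8|->6, |8|->6, |4|->3, |6|->4, |8|->6, |1|->1, |3|->2
Step 3: Attach original signs; sum ranks with positive sign and with negative sign.
W+ = 3 + 1 = 4
W- = 6 + 6 + 4 + 6 + 2 = 24
(Check: W+ + W- = 28 should equal n(n+1)/2 = 28.)
Step 4: Test statistic W = min(W+, W-) = 4.
Step 5: Ties in |d|, so use the tie-corrected normal approximation.
        E[W] = n(n+1)/4 = 7*8/4 = 14.
        Tie groups: |d|=8 (t=3); sum(t^3 - t) = 24.
        Var[W] = n(n+1)(2n+1)/24 - sum(t^3-t)/48 = 840/24 - 24/48 = 34.5.
        z = (W - E[W]) / sqrt(Var[W]) = (4 - 14) / 5.8737 = -1.7025.
        Two-sided p = 2*Phi(z) = 0.088659.
Step 6: alpha = 0.1. reject H0.

W+ = 4, W- = 24, W = min = 4, p = 0.088659, reject H0.


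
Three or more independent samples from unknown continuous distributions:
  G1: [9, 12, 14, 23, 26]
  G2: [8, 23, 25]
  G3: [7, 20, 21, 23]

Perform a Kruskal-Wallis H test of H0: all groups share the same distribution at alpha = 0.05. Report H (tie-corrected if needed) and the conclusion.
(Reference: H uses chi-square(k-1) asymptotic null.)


Step 1: Combine all N = 12 observations and assign midranks.
sorted (value, group, rank): (7,G3,1), (8,G2,2), (9,G1,3), (12,G1,4), (14,G1,5), (20,G3,6), (21,G3,7), (23,G1,9), (23,G2,9), (23,G3,9), (25,G2,11), (26,G1,12)
Step 2: Sum ranks within each group.
R_1 = 33 (n_1 = 5)
R_2 = 22 (n_2 = 3)
R_3 = 23 (n_3 = 4)
Step 3: H = 12/(N(N+1)) * sum(R_i^2/n_i) - 3(N+1)
     = 12/(12*13) * (33^2/5 + 22^2/3 + 23^2/4) - 3*13
     = 0.076923 * 511.383 - 39
     = 0.337179.
Step 4: Ties present; correction factor C = 1 - 24/(12^3 - 12) = 0.986014. Corrected H = 0.337179 / 0.986014 = 0.341962.
Step 5: Under H0, H ~ chi^2(2); p-value = 0.842838.
Step 6: alpha = 0.05. fail to reject H0.

H = 0.3420, df = 2, p = 0.842838, fail to reject H0.


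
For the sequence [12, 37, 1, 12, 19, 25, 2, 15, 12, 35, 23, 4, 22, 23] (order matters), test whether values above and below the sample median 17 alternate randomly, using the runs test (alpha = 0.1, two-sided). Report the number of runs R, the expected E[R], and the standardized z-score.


Step 1: Compute median = 17; label A = above, B = below.
Labels in order: BABBAABBBAABAA  (n_A = 7, n_B = 7)
Step 2: Count runs R = 8.
Step 3: Under H0 (random ordering), E[R] = 2*n_A*n_B/(n_A+n_B) + 1 = 2*7*7/14 + 1 = 8.0000.
        Var[R] = 2*n_A*n_B*(2*n_A*n_B - n_A - n_B) / ((n_A+n_B)^2 * (n_A+n_B-1)) = 8232/2548 = 3.2308.
        SD[R] = 1.7974.
Step 4: R = E[R], so z = 0 with no continuity correction.
Step 5: Two-sided p-value via normal approximation = 2*(1 - Phi(|z|)) = 1.000000.
Step 6: alpha = 0.1. fail to reject H0.

R = 8, z = 0.0000, p = 1.000000, fail to reject H0.


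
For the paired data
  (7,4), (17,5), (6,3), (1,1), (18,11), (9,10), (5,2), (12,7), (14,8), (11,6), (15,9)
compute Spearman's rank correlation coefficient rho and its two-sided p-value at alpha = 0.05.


Step 1: Rank x and y separately (midranks; no ties here).
rank(x): 7->4, 17->10, 6->3, 1->1, 18->11, 9->5, 5->2, 12->7, 14->8, 11->6, 15->9
rank(y): 4->4, 5->5, 3->3, 1->1, 11->11, 10->10, 2->2, 7->7, 8->8, 6->6, 9->9
Step 2: d_i = R_x(i) - R_y(i); compute d_i^2.
  (4-4)^2=0, (10-5)^2=25, (3-3)^2=0, (1-1)^2=0, (11-11)^2=0, (5-10)^2=25, (2-2)^2=0, (7-7)^2=0, (8-8)^2=0, (6-6)^2=0, (9-9)^2=0
sum(d^2) = 50.
Step 3: rho = 1 - 6*50 / (11*(11^2 - 1)) = 1 - 300/1320 = 0.772727.
Step 4: Under H0, t = rho * sqrt((n-2)/(1-rho^2)) = 3.6522 ~ t(9).
Step 5: Two-sided p-value from the t-distribution with 9 df = 0.005299.
Step 6: alpha = 0.05. reject H0.

rho = 0.7727, p = 0.005299, reject H0 at alpha = 0.05.


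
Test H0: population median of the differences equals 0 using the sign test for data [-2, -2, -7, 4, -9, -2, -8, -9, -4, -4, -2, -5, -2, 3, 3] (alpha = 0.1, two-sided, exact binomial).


Step 1: Discard zero differences. Original n = 15; n_eff = number of nonzero differences = 15.
Nonzero differences (with sign): -2, -2, -7, +4, -9, -2, -8, -9, -4, -4, -2, -5, -2, +3, +3
Step 2: Count signs: positive = 3, negative = 12.
Step 3: Under H0: P(positive) = 0.5, so the number of positives S ~ Bin(15, 0.5).
Step 4: Two-sided exact p-value = sum of Bin(15,0.5) probabilities at or below the observed probability = 0.035156.
Step 5: alpha = 0.1. reject H0.

n_eff = 15, pos = 3, neg = 12, p = 0.035156, reject H0.


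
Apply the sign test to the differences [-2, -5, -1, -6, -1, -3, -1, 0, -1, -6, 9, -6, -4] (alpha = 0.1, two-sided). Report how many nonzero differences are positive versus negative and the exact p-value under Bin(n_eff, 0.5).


Step 1: Discard zero differences. Original n = 13; n_eff = number of nonzero differences = 12.
Nonzero differences (with sign): -2, -5, -1, -6, -1, -3, -1, -1, -6, +9, -6, -4
Step 2: Count signs: positive = 1, negative = 11.
Step 3: Under H0: P(positive) = 0.5, so the number of positives S ~ Bin(12, 0.5).
Step 4: Two-sided exact p-value = sum of Bin(12,0.5) probabilities at or below the observed probability = 0.006348.
Step 5: alpha = 0.1. reject H0.

n_eff = 12, pos = 1, neg = 11, p = 0.006348, reject H0.


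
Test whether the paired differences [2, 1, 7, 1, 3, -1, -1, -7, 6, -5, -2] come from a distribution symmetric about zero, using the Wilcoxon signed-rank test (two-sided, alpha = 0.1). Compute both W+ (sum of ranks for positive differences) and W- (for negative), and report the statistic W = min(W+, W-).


Step 1: Drop any zero differences (none here) and take |d_i|.
|d| = [2, 1, 7, 1, 3, 1, 1, 7, 6, 5, 2]
Step 2: Midrank |d_i| (ties get averaged ranks).
ranks: |2|->5.5, |1|->2.5, |7|->10.5, |1|->2.5, |3|->7, |1|->2.5, |1|->2.5, |7|->10.5, |6|->9, |5|->8, |2|->5.5
Step 3: Attach original signs; sum ranks with positive sign and with negative sign.
W+ = 5.5 + 2.5 + 10.5 + 2.5 + 7 + 9 = 37
W- = 2.5 + 2.5 + 10.5 + 8 + 5.5 = 29
(Check: W+ + W- = 66 should equal n(n+1)/2 = 66.)
Step 4: Test statistic W = min(W+, W-) = 29.
Step 5: Ties in |d|, so use the tie-corrected normal approximation.
        E[W] = n(n+1)/4 = 11*12/4 = 33.
        Tie groups: |d|=1 (t=4), |d|=2 (t=2), |d|=7 (t=2); sum(t^3 - t) = 72.
        Var[W] = n(n+1)(2n+1)/24 - sum(t^3-t)/48 = 3036/24 - 72/48 = 125.
        z = (W - E[W]) / sqrt(Var[W]) = (29 - 33) / 11.1803 = -0.3578.
        Two-sided p = 2*Phi(z) = 0.720515.
Step 6: alpha = 0.1. fail to reject H0.

W+ = 37, W- = 29, W = min = 29, p = 0.720515, fail to reject H0.


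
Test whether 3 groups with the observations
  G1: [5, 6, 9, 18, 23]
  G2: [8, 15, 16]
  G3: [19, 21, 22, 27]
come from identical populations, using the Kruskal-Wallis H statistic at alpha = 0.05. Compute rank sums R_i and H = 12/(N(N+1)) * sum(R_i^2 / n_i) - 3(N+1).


Step 1: Combine all N = 12 observations and assign midranks.
sorted (value, group, rank): (5,G1,1), (6,G1,2), (8,G2,3), (9,G1,4), (15,G2,5), (16,G2,6), (18,G1,7), (19,G3,8), (21,G3,9), (22,G3,10), (23,G1,11), (27,G3,12)
Step 2: Sum ranks within each group.
R_1 = 25 (n_1 = 5)
R_2 = 14 (n_2 = 3)
R_3 = 39 (n_3 = 4)
Step 3: H = 12/(N(N+1)) * sum(R_i^2/n_i) - 3(N+1)
     = 12/(12*13) * (25^2/5 + 14^2/3 + 39^2/4) - 3*13
     = 0.076923 * 570.583 - 39
     = 4.891026.
Step 4: No ties, so H is used without correction.
Step 5: Under H0, H ~ chi^2(2); p-value = 0.086682.
Step 6: alpha = 0.05. fail to reject H0.

H = 4.8910, df = 2, p = 0.086682, fail to reject H0.


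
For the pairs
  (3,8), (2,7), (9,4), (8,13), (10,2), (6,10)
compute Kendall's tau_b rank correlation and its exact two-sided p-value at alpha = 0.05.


Step 1: Enumerate the 15 unordered pairs (i,j) with i<j and classify each by sign(x_j-x_i) * sign(y_j-y_i).
  (1,2):dx=-1,dy=-1->C; (1,3):dx=+6,dy=-4->D; (1,4):dx=+5,dy=+5->C; (1,5):dx=+7,dy=-6->D
  (1,6):dx=+3,dy=+2->C; (2,3):dx=+7,dy=-3->D; (2,4):dx=+6,dy=+6->C; (2,5):dx=+8,dy=-5->D
  (2,6):dx=+4,dy=+3->C; (3,4):dx=-1,dy=+9->D; (3,5):dx=+1,dy=-2->D; (3,6):dx=-3,dy=+6->D
  (4,5):dx=+2,dy=-11->D; (4,6):dx=-2,dy=-3->C; (5,6):dx=-4,dy=+8->D
Step 2: C = 6, D = 9, total pairs = 15.
Step 3: tau = (C - D)/(n(n-1)/2) = (6 - 9)/15 = -0.200000.
Step 4: Exact two-sided p-value (enumerate n! = 720 permutations of y under H0): p = 0.719444.
Step 5: alpha = 0.05. fail to reject H0.

tau_b = -0.2000 (C=6, D=9), p = 0.719444, fail to reject H0.


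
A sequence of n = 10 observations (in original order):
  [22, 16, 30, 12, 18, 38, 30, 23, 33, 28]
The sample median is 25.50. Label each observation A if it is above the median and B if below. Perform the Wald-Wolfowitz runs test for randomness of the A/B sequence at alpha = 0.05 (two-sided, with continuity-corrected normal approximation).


Step 1: Compute median = 25.50; label A = above, B = below.
Labels in order: BBABBAABAA  (n_A = 5, n_B = 5)
Step 2: Count runs R = 6.
Step 3: Under H0 (random ordering), E[R] = 2*n_A*n_B/(n_A+n_B) + 1 = 2*5*5/10 + 1 = 6.0000.
        Var[R] = 2*n_A*n_B*(2*n_A*n_B - n_A - n_B) / ((n_A+n_B)^2 * (n_A+n_B-1)) = 2000/900 = 2.2222.
        SD[R] = 1.4907.
Step 4: R = E[R], so z = 0 with no continuity correction.
Step 5: Two-sided p-value via normal approximation = 2*(1 - Phi(|z|)) = 1.000000.
Step 6: alpha = 0.05. fail to reject H0.

R = 6, z = 0.0000, p = 1.000000, fail to reject H0.


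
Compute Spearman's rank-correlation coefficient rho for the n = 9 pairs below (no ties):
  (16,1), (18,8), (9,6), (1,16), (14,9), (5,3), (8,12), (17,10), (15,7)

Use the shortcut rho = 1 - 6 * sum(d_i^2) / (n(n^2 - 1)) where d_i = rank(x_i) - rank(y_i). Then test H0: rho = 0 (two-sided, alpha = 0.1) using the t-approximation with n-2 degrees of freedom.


Step 1: Rank x and y separately (midranks; no ties here).
rank(x): 16->7, 18->9, 9->4, 1->1, 14->5, 5->2, 8->3, 17->8, 15->6
rank(y): 1->1, 8->5, 6->3, 16->9, 9->6, 3->2, 12->8, 10->7, 7->4
Step 2: d_i = R_x(i) - R_y(i); compute d_i^2.
  (7-1)^2=36, (9-5)^2=16, (4-3)^2=1, (1-9)^2=64, (5-6)^2=1, (2-2)^2=0, (3-8)^2=25, (8-7)^2=1, (6-4)^2=4
sum(d^2) = 148.
Step 3: rho = 1 - 6*148 / (9*(9^2 - 1)) = 1 - 888/720 = -0.233333.
Step 4: Under H0, t = rho * sqrt((n-2)/(1-rho^2)) = -0.6349 ~ t(7).
Step 5: Two-sided p-value from the t-distribution with 7 df = 0.545699.
Step 6: alpha = 0.1. fail to reject H0.

rho = -0.2333, p = 0.545699, fail to reject H0 at alpha = 0.1.


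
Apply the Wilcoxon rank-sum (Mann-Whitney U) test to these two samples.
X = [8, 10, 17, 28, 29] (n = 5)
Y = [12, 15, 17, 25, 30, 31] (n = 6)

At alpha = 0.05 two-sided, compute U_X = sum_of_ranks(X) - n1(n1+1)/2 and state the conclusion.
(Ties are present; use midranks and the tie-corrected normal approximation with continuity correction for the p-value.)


Step 1: Combine and sort all 11 observations; assign midranks.
sorted (value, group): (8,X), (10,X), (12,Y), (15,Y), (17,X), (17,Y), (25,Y), (28,X), (29,X), (30,Y), (31,Y)
ranks: 8->1, 10->2, 12->3, 15->4, 17->5.5, 17->5.5, 25->7, 28->8, 29->9, 30->10, 31->11
Step 2: Rank sum for X: R1 = 1 + 2 + 5.5 + 8 + 9 = 25.5.
Step 3: U_X = R1 - n1(n1+1)/2 = 25.5 - 5*6/2 = 25.5 - 15 = 10.5.
       U_Y = n1*n2 - U_X = 30 - 10.5 = 19.5.
Step 4: Ties are present, so use the tie-corrected normal approximation (with continuity correction) for the p-value.
Step 5: p-value = 0.464192; compare to alpha = 0.05. fail to reject H0.

U_X = 10.5, p = 0.464192, fail to reject H0 at alpha = 0.05.


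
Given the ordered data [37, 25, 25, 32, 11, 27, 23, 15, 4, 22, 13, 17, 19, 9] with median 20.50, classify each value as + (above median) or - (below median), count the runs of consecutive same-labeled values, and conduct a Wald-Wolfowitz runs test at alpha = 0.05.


Step 1: Compute median = 20.50; label A = above, B = below.
Labels in order: AAAABAABBABBBB  (n_A = 7, n_B = 7)
Step 2: Count runs R = 6.
Step 3: Under H0 (random ordering), E[R] = 2*n_A*n_B/(n_A+n_B) + 1 = 2*7*7/14 + 1 = 8.0000.
        Var[R] = 2*n_A*n_B*(2*n_A*n_B - n_A - n_B) / ((n_A+n_B)^2 * (n_A+n_B-1)) = 8232/2548 = 3.2308.
        SD[R] = 1.7974.
Step 4: Continuity-corrected z = (R + 0.5 - E[R]) / SD[R] = (6 + 0.5 - 8.0000) / 1.7974 = -0.8345.
Step 5: Two-sided p-value via normal approximation = 2*(1 - Phi(|z|)) = 0.403986.
Step 6: alpha = 0.05. fail to reject H0.

R = 6, z = -0.8345, p = 0.403986, fail to reject H0.


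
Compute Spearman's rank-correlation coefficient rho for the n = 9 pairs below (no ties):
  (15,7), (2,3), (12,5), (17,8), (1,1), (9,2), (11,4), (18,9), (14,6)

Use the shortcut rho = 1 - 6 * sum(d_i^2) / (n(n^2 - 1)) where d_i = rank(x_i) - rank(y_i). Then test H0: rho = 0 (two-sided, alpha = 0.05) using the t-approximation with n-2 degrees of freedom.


Step 1: Rank x and y separately (midranks; no ties here).
rank(x): 15->7, 2->2, 12->5, 17->8, 1->1, 9->3, 11->4, 18->9, 14->6
rank(y): 7->7, 3->3, 5->5, 8->8, 1->1, 2->2, 4->4, 9->9, 6->6
Step 2: d_i = R_x(i) - R_y(i); compute d_i^2.
  (7-7)^2=0, (2-3)^2=1, (5-5)^2=0, (8-8)^2=0, (1-1)^2=0, (3-2)^2=1, (4-4)^2=0, (9-9)^2=0, (6-6)^2=0
sum(d^2) = 2.
Step 3: rho = 1 - 6*2 / (9*(9^2 - 1)) = 1 - 12/720 = 0.983333.
Step 4: Under H0, t = rho * sqrt((n-2)/(1-rho^2)) = 14.3096 ~ t(7).
Step 5: Two-sided p-value from the t-distribution with 7 df = 0.000002.
Step 6: alpha = 0.05. reject H0.

rho = 0.9833, p = 0.000002, reject H0 at alpha = 0.05.


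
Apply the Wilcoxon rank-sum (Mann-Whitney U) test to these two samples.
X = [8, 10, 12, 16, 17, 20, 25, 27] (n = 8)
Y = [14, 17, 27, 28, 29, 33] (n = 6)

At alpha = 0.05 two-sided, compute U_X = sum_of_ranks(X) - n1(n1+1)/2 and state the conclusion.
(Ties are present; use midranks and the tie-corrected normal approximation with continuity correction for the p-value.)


Step 1: Combine and sort all 14 observations; assign midranks.
sorted (value, group): (8,X), (10,X), (12,X), (14,Y), (16,X), (17,X), (17,Y), (20,X), (25,X), (27,X), (27,Y), (28,Y), (29,Y), (33,Y)
ranks: 8->1, 10->2, 12->3, 14->4, 16->5, 17->6.5, 17->6.5, 20->8, 25->9, 27->10.5, 27->10.5, 28->12, 29->13, 33->14
Step 2: Rank sum for X: R1 = 1 + 2 + 3 + 5 + 6.5 + 8 + 9 + 10.5 = 45.
Step 3: U_X = R1 - n1(n1+1)/2 = 45 - 8*9/2 = 45 - 36 = 9.
       U_Y = n1*n2 - U_X = 48 - 9 = 39.
Step 4: Ties are present, so use the tie-corrected normal approximation (with continuity correction) for the p-value.
Step 5: p-value = 0.060646; compare to alpha = 0.05. fail to reject H0.

U_X = 9, p = 0.060646, fail to reject H0 at alpha = 0.05.


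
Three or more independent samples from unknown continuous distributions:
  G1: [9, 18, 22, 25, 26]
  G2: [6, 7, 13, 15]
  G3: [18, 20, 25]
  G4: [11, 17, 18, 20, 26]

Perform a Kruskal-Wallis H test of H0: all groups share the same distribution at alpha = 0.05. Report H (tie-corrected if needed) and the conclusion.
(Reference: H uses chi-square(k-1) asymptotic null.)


Step 1: Combine all N = 17 observations and assign midranks.
sorted (value, group, rank): (6,G2,1), (7,G2,2), (9,G1,3), (11,G4,4), (13,G2,5), (15,G2,6), (17,G4,7), (18,G1,9), (18,G3,9), (18,G4,9), (20,G3,11.5), (20,G4,11.5), (22,G1,13), (25,G1,14.5), (25,G3,14.5), (26,G1,16.5), (26,G4,16.5)
Step 2: Sum ranks within each group.
R_1 = 56 (n_1 = 5)
R_2 = 14 (n_2 = 4)
R_3 = 35 (n_3 = 3)
R_4 = 48 (n_4 = 5)
Step 3: H = 12/(N(N+1)) * sum(R_i^2/n_i) - 3(N+1)
     = 12/(17*18) * (56^2/5 + 14^2/4 + 35^2/3 + 48^2/5) - 3*18
     = 0.039216 * 1545.33 - 54
     = 6.601307.
Step 4: Ties present; correction factor C = 1 - 42/(17^3 - 17) = 0.991422. Corrected H = 6.601307 / 0.991422 = 6.658426.
Step 5: Under H0, H ~ chi^2(3); p-value = 0.083620.
Step 6: alpha = 0.05. fail to reject H0.

H = 6.6584, df = 3, p = 0.083620, fail to reject H0.


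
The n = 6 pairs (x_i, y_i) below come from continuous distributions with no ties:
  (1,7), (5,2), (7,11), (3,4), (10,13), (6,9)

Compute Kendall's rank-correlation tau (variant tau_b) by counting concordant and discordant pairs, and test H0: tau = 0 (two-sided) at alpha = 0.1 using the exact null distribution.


Step 1: Enumerate the 15 unordered pairs (i,j) with i<j and classify each by sign(x_j-x_i) * sign(y_j-y_i).
  (1,2):dx=+4,dy=-5->D; (1,3):dx=+6,dy=+4->C; (1,4):dx=+2,dy=-3->D; (1,5):dx=+9,dy=+6->C
  (1,6):dx=+5,dy=+2->C; (2,3):dx=+2,dy=+9->C; (2,4):dx=-2,dy=+2->D; (2,5):dx=+5,dy=+11->C
  (2,6):dx=+1,dy=+7->C; (3,4):dx=-4,dy=-7->C; (3,5):dx=+3,dy=+2->C; (3,6):dx=-1,dy=-2->C
  (4,5):dx=+7,dy=+9->C; (4,6):dx=+3,dy=+5->C; (5,6):dx=-4,dy=-4->C
Step 2: C = 12, D = 3, total pairs = 15.
Step 3: tau = (C - D)/(n(n-1)/2) = (12 - 3)/15 = 0.600000.
Step 4: Exact two-sided p-value (enumerate n! = 720 permutations of y under H0): p = 0.136111.
Step 5: alpha = 0.1. fail to reject H0.

tau_b = 0.6000 (C=12, D=3), p = 0.136111, fail to reject H0.


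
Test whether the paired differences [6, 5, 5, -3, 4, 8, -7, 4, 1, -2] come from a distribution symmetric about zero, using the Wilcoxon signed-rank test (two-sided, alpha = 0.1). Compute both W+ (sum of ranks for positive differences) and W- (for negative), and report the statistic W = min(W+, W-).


Step 1: Drop any zero differences (none here) and take |d_i|.
|d| = [6, 5, 5, 3, 4, 8, 7, 4, 1, 2]
Step 2: Midrank |d_i| (ties get averaged ranks).
ranks: |6|->8, |5|->6.5, |5|->6.5, |3|->3, |4|->4.5, |8|->10, |7|->9, |4|->4.5, |1|->1, |2|->2
Step 3: Attach original signs; sum ranks with positive sign and with negative sign.
W+ = 8 + 6.5 + 6.5 + 4.5 + 10 + 4.5 + 1 = 41
W- = 3 + 9 + 2 = 14
(Check: W+ + W- = 55 should equal n(n+1)/2 = 55.)
Step 4: Test statistic W = min(W+, W-) = 14.
Step 5: Ties in |d|, so use the tie-corrected normal approximation.
        E[W] = n(n+1)/4 = 10*11/4 = 27.5.
        Tie groups: |d|=4 (t=2), |d|=5 (t=2); sum(t^3 - t) = 12.
        Var[W] = n(n+1)(2n+1)/24 - sum(t^3-t)/48 = 2310/24 - 12/48 = 96.
        z = (W - E[W]) / sqrt(Var[W]) = (14 - 27.5) / 9.7980 = -1.3778.
        Two-sided p = 2*Phi(z) = 0.168253.
Step 6: alpha = 0.1. fail to reject H0.

W+ = 41, W- = 14, W = min = 14, p = 0.168253, fail to reject H0.


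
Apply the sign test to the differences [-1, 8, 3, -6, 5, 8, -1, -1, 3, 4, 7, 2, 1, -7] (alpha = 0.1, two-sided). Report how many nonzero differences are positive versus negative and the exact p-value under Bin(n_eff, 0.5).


Step 1: Discard zero differences. Original n = 14; n_eff = number of nonzero differences = 14.
Nonzero differences (with sign): -1, +8, +3, -6, +5, +8, -1, -1, +3, +4, +7, +2, +1, -7
Step 2: Count signs: positive = 9, negative = 5.
Step 3: Under H0: P(positive) = 0.5, so the number of positives S ~ Bin(14, 0.5).
Step 4: Two-sided exact p-value = sum of Bin(14,0.5) probabilities at or below the observed probability = 0.423950.
Step 5: alpha = 0.1. fail to reject H0.

n_eff = 14, pos = 9, neg = 5, p = 0.423950, fail to reject H0.


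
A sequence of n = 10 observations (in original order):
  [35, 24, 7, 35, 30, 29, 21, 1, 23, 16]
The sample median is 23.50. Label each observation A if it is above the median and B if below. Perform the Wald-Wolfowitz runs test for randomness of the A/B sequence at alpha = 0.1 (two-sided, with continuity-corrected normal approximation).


Step 1: Compute median = 23.50; label A = above, B = below.
Labels in order: AABAAABBBB  (n_A = 5, n_B = 5)
Step 2: Count runs R = 4.
Step 3: Under H0 (random ordering), E[R] = 2*n_A*n_B/(n_A+n_B) + 1 = 2*5*5/10 + 1 = 6.0000.
        Var[R] = 2*n_A*n_B*(2*n_A*n_B - n_A - n_B) / ((n_A+n_B)^2 * (n_A+n_B-1)) = 2000/900 = 2.2222.
        SD[R] = 1.4907.
Step 4: Continuity-corrected z = (R + 0.5 - E[R]) / SD[R] = (4 + 0.5 - 6.0000) / 1.4907 = -1.0062.
Step 5: Two-sided p-value via normal approximation = 2*(1 - Phi(|z|)) = 0.314305.
Step 6: alpha = 0.1. fail to reject H0.

R = 4, z = -1.0062, p = 0.314305, fail to reject H0.


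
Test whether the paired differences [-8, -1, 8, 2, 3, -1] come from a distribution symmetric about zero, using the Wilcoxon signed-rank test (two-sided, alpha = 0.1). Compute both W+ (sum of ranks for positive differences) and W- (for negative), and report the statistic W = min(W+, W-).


Step 1: Drop any zero differences (none here) and take |d_i|.
|d| = [8, 1, 8, 2, 3, 1]
Step 2: Midrank |d_i| (ties get averaged ranks).
ranks: |8|->5.5, |1|->1.5, |8|->5.5, |2|->3, |3|->4, |1|->1.5
Step 3: Attach original signs; sum ranks with positive sign and with negative sign.
W+ = 5.5 + 3 + 4 = 12.5
W- = 5.5 + 1.5 + 1.5 = 8.5
(Check: W+ + W- = 21 should equal n(n+1)/2 = 21.)
Step 4: Test statistic W = min(W+, W-) = 8.5.
Step 5: Ties in |d|, so use the tie-corrected normal approximation.
        E[W] = n(n+1)/4 = 6*7/4 = 10.5.
        Tie groups: |d|=1 (t=2), |d|=8 (t=2); sum(t^3 - t) = 12.
        Var[W] = n(n+1)(2n+1)/24 - sum(t^3-t)/48 = 546/24 - 12/48 = 22.5.
        z = (W - E[W]) / sqrt(Var[W]) = (8.5 - 10.5) / 4.7434 = -0.4216.
        Two-sided p = 2*Phi(z) = 0.673290.
Step 6: alpha = 0.1. fail to reject H0.

W+ = 12.5, W- = 8.5, W = min = 8.5, p = 0.673290, fail to reject H0.


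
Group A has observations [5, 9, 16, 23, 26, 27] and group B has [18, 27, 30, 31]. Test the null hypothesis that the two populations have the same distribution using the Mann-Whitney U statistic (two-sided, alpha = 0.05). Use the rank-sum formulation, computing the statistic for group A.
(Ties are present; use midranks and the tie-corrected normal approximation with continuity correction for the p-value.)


Step 1: Combine and sort all 10 observations; assign midranks.
sorted (value, group): (5,X), (9,X), (16,X), (18,Y), (23,X), (26,X), (27,X), (27,Y), (30,Y), (31,Y)
ranks: 5->1, 9->2, 16->3, 18->4, 23->5, 26->6, 27->7.5, 27->7.5, 30->9, 31->10
Step 2: Rank sum for X: R1 = 1 + 2 + 3 + 5 + 6 + 7.5 = 24.5.
Step 3: U_X = R1 - n1(n1+1)/2 = 24.5 - 6*7/2 = 24.5 - 21 = 3.5.
       U_Y = n1*n2 - U_X = 24 - 3.5 = 20.5.
Step 4: Ties are present, so use the tie-corrected normal approximation (with continuity correction) for the p-value.
Step 5: p-value = 0.087118; compare to alpha = 0.05. fail to reject H0.

U_X = 3.5, p = 0.087118, fail to reject H0 at alpha = 0.05.


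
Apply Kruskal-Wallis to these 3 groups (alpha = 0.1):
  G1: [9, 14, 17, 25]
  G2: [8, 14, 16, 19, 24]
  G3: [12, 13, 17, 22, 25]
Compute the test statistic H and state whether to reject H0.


Step 1: Combine all N = 14 observations and assign midranks.
sorted (value, group, rank): (8,G2,1), (9,G1,2), (12,G3,3), (13,G3,4), (14,G1,5.5), (14,G2,5.5), (16,G2,7), (17,G1,8.5), (17,G3,8.5), (19,G2,10), (22,G3,11), (24,G2,12), (25,G1,13.5), (25,G3,13.5)
Step 2: Sum ranks within each group.
R_1 = 29.5 (n_1 = 4)
R_2 = 35.5 (n_2 = 5)
R_3 = 40 (n_3 = 5)
Step 3: H = 12/(N(N+1)) * sum(R_i^2/n_i) - 3(N+1)
     = 12/(14*15) * (29.5^2/4 + 35.5^2/5 + 40^2/5) - 3*15
     = 0.057143 * 789.612 - 45
     = 0.120714.
Step 4: Ties present; correction factor C = 1 - 18/(14^3 - 14) = 0.993407. Corrected H = 0.120714 / 0.993407 = 0.121515.
Step 5: Under H0, H ~ chi^2(2); p-value = 0.941051.
Step 6: alpha = 0.1. fail to reject H0.

H = 0.1215, df = 2, p = 0.941051, fail to reject H0.


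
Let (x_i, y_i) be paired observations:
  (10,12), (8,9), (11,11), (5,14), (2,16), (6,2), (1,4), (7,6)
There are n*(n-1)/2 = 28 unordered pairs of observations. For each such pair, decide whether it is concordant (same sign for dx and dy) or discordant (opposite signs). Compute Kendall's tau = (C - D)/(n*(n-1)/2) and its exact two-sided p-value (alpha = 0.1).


Step 1: Enumerate the 28 unordered pairs (i,j) with i<j and classify each by sign(x_j-x_i) * sign(y_j-y_i).
  (1,2):dx=-2,dy=-3->C; (1,3):dx=+1,dy=-1->D; (1,4):dx=-5,dy=+2->D; (1,5):dx=-8,dy=+4->D
  (1,6):dx=-4,dy=-10->C; (1,7):dx=-9,dy=-8->C; (1,8):dx=-3,dy=-6->C; (2,3):dx=+3,dy=+2->C
  (2,4):dx=-3,dy=+5->D; (2,5):dx=-6,dy=+7->D; (2,6):dx=-2,dy=-7->C; (2,7):dx=-7,dy=-5->C
  (2,8):dx=-1,dy=-3->C; (3,4):dx=-6,dy=+3->D; (3,5):dx=-9,dy=+5->D; (3,6):dx=-5,dy=-9->C
  (3,7):dx=-10,dy=-7->C; (3,8):dx=-4,dy=-5->C; (4,5):dx=-3,dy=+2->D; (4,6):dx=+1,dy=-12->D
  (4,7):dx=-4,dy=-10->C; (4,8):dx=+2,dy=-8->D; (5,6):dx=+4,dy=-14->D; (5,7):dx=-1,dy=-12->C
  (5,8):dx=+5,dy=-10->D; (6,7):dx=-5,dy=+2->D; (6,8):dx=+1,dy=+4->C; (7,8):dx=+6,dy=+2->C
Step 2: C = 15, D = 13, total pairs = 28.
Step 3: tau = (C - D)/(n(n-1)/2) = (15 - 13)/28 = 0.071429.
Step 4: Exact two-sided p-value (enumerate n! = 40320 permutations of y under H0): p = 0.904861.
Step 5: alpha = 0.1. fail to reject H0.

tau_b = 0.0714 (C=15, D=13), p = 0.904861, fail to reject H0.


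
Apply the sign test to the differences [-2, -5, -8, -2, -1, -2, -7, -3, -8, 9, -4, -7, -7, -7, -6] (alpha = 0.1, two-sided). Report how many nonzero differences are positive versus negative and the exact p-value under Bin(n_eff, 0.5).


Step 1: Discard zero differences. Original n = 15; n_eff = number of nonzero differences = 15.
Nonzero differences (with sign): -2, -5, -8, -2, -1, -2, -7, -3, -8, +9, -4, -7, -7, -7, -6
Step 2: Count signs: positive = 1, negative = 14.
Step 3: Under H0: P(positive) = 0.5, so the number of positives S ~ Bin(15, 0.5).
Step 4: Two-sided exact p-value = sum of Bin(15,0.5) probabilities at or below the observed probability = 0.000977.
Step 5: alpha = 0.1. reject H0.

n_eff = 15, pos = 1, neg = 14, p = 0.000977, reject H0.


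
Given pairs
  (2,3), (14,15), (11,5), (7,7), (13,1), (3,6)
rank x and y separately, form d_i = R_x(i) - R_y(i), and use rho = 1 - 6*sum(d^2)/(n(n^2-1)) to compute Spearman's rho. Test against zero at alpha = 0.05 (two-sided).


Step 1: Rank x and y separately (midranks; no ties here).
rank(x): 2->1, 14->6, 11->4, 7->3, 13->5, 3->2
rank(y): 3->2, 15->6, 5->3, 7->5, 1->1, 6->4
Step 2: d_i = R_x(i) - R_y(i); compute d_i^2.
  (1-2)^2=1, (6-6)^2=0, (4-3)^2=1, (3-5)^2=4, (5-1)^2=16, (2-4)^2=4
sum(d^2) = 26.
Step 3: rho = 1 - 6*26 / (6*(6^2 - 1)) = 1 - 156/210 = 0.257143.
Step 4: Under H0, t = rho * sqrt((n-2)/(1-rho^2)) = 0.5322 ~ t(4).
Step 5: Two-sided p-value from the t-distribution with 4 df = 0.622787.
Step 6: alpha = 0.05. fail to reject H0.

rho = 0.2571, p = 0.622787, fail to reject H0 at alpha = 0.05.


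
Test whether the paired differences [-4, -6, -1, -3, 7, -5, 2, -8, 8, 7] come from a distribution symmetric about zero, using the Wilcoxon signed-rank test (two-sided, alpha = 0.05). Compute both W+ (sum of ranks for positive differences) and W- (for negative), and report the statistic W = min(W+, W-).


Step 1: Drop any zero differences (none here) and take |d_i|.
|d| = [4, 6, 1, 3, 7, 5, 2, 8, 8, 7]
Step 2: Midrank |d_i| (ties get averaged ranks).
ranks: |4|->4, |6|->6, |1|->1, |3|->3, |7|->7.5, |5|->5, |2|->2, |8|->9.5, |8|->9.5, |7|->7.5
Step 3: Attach original signs; sum ranks with positive sign and with negative sign.
W+ = 7.5 + 2 + 9.5 + 7.5 = 26.5
W- = 4 + 6 + 1 + 3 + 5 + 9.5 = 28.5
(Check: W+ + W- = 55 should equal n(n+1)/2 = 55.)
Step 4: Test statistic W = min(W+, W-) = 26.5.
Step 5: Ties in |d|, so use the tie-corrected normal approximation.
        E[W] = n(n+1)/4 = 10*11/4 = 27.5.
        Tie groups: |d|=7 (t=2), |d|=8 (t=2); sum(t^3 - t) = 12.
        Var[W] = n(n+1)(2n+1)/24 - sum(t^3-t)/48 = 2310/24 - 12/48 = 96.
        z = (W - E[W]) / sqrt(Var[W]) = (26.5 - 27.5) / 9.7980 = -0.1021.
        Two-sided p = 2*Phi(z) = 0.918707.
Step 6: alpha = 0.05. fail to reject H0.

W+ = 26.5, W- = 28.5, W = min = 26.5, p = 0.918707, fail to reject H0.


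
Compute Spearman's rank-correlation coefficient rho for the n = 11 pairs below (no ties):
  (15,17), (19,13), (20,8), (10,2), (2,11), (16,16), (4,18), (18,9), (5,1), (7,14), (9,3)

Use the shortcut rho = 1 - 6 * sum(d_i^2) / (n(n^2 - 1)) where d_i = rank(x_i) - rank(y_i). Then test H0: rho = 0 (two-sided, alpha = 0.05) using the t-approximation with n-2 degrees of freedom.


Step 1: Rank x and y separately (midranks; no ties here).
rank(x): 15->7, 19->10, 20->11, 10->6, 2->1, 16->8, 4->2, 18->9, 5->3, 7->4, 9->5
rank(y): 17->10, 13->7, 8->4, 2->2, 11->6, 16->9, 18->11, 9->5, 1->1, 14->8, 3->3
Step 2: d_i = R_x(i) - R_y(i); compute d_i^2.
  (7-10)^2=9, (10-7)^2=9, (11-4)^2=49, (6-2)^2=16, (1-6)^2=25, (8-9)^2=1, (2-11)^2=81, (9-5)^2=16, (3-1)^2=4, (4-8)^2=16, (5-3)^2=4
sum(d^2) = 230.
Step 3: rho = 1 - 6*230 / (11*(11^2 - 1)) = 1 - 1380/1320 = -0.045455.
Step 4: Under H0, t = rho * sqrt((n-2)/(1-rho^2)) = -0.1365 ~ t(9).
Step 5: Two-sided p-value from the t-distribution with 9 df = 0.894427.
Step 6: alpha = 0.05. fail to reject H0.

rho = -0.0455, p = 0.894427, fail to reject H0 at alpha = 0.05.


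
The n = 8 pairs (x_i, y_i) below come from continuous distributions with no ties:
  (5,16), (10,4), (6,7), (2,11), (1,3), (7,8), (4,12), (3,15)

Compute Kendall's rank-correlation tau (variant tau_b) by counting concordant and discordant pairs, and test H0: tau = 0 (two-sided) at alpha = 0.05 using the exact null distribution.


Step 1: Enumerate the 28 unordered pairs (i,j) with i<j and classify each by sign(x_j-x_i) * sign(y_j-y_i).
  (1,2):dx=+5,dy=-12->D; (1,3):dx=+1,dy=-9->D; (1,4):dx=-3,dy=-5->C; (1,5):dx=-4,dy=-13->C
  (1,6):dx=+2,dy=-8->D; (1,7):dx=-1,dy=-4->C; (1,8):dx=-2,dy=-1->C; (2,3):dx=-4,dy=+3->D
  (2,4):dx=-8,dy=+7->D; (2,5):dx=-9,dy=-1->C; (2,6):dx=-3,dy=+4->D; (2,7):dx=-6,dy=+8->D
  (2,8):dx=-7,dy=+11->D; (3,4):dx=-4,dy=+4->D; (3,5):dx=-5,dy=-4->C; (3,6):dx=+1,dy=+1->C
  (3,7):dx=-2,dy=+5->D; (3,8):dx=-3,dy=+8->D; (4,5):dx=-1,dy=-8->C; (4,6):dx=+5,dy=-3->D
  (4,7):dx=+2,dy=+1->C; (4,8):dx=+1,dy=+4->C; (5,6):dx=+6,dy=+5->C; (5,7):dx=+3,dy=+9->C
  (5,8):dx=+2,dy=+12->C; (6,7):dx=-3,dy=+4->D; (6,8):dx=-4,dy=+7->D; (7,8):dx=-1,dy=+3->D
Step 2: C = 13, D = 15, total pairs = 28.
Step 3: tau = (C - D)/(n(n-1)/2) = (13 - 15)/28 = -0.071429.
Step 4: Exact two-sided p-value (enumerate n! = 40320 permutations of y under H0): p = 0.904861.
Step 5: alpha = 0.05. fail to reject H0.

tau_b = -0.0714 (C=13, D=15), p = 0.904861, fail to reject H0.
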